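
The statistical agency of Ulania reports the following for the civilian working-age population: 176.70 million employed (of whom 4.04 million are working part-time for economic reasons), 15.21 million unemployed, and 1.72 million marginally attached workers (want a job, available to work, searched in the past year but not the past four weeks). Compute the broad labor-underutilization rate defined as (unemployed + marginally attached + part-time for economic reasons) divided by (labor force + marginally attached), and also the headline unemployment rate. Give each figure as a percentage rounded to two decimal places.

Broad underutilization rate ≈ 10.83%; headline unemployment rate ≈ 7.93%.

Labor force = 176.70 + 15.21 = 191.91 million.
Numerator = 15.21 + 1.72 + 4.04 = 20.97 million.
Denominator = 191.91 + 1.72 = 193.63 million.
Broad rate = 20.97 / 193.63 = 10.83%.
Headline unemployment rate = 15.21 / 191.91 = 7.93%.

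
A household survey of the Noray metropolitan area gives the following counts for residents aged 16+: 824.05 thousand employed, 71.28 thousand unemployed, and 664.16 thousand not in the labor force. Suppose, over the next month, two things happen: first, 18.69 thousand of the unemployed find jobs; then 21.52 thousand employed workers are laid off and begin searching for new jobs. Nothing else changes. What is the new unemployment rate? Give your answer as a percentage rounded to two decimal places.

Initially, labor force = 824.05 + 71.28 = 895.33 thousand, so u = 71.28/895.33 = 7.96%.
After the first change, unemployed falls and employed rises by 18.69; labor force unchanged → E = 842.74, U = 52.59, labor force = 895.33 thousand.
After the second change, employed falls and unemployed rises by 21.52; labor force unchanged → E = 821.22, U = 74.11, labor force = 895.33 thousand.
New unemployment rate = 74.11 / 895.33 = 8.28%.

New unemployment rate ≈ 8.28%.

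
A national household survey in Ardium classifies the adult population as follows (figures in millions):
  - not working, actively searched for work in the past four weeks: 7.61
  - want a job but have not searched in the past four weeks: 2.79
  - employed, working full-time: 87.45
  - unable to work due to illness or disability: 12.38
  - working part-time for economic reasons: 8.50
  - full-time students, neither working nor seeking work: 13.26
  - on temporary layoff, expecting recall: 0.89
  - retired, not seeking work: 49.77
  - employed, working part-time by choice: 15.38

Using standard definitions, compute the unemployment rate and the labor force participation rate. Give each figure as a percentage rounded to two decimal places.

Employed = 87.45 + 8.50 + 15.38 = 111.33 million (anyone who worked, including part-time for economic reasons, counts as employed).
Unemployed = 7.61 + 0.89 = 8.50 million (jobless and actively searching, or on temporary layoff).
Labor force = 111.33 + 8.50 = 119.83 million.
Not in labor force = 2.79 + 12.38 + 13.26 + 49.77 = 78.20 million (those not working and not actively searching are outside the labor force — including those who want a job but have given up searching).
Civilian working-age population = 119.83 + 78.20 = 198.03 million.
Unemployment rate = 8.50 / 119.83 = 7.09%.
Labor force participation rate = 119.83 / 198.03 = 60.51%.

Unemployment rate ≈ 7.09%; labor force participation rate ≈ 60.51%.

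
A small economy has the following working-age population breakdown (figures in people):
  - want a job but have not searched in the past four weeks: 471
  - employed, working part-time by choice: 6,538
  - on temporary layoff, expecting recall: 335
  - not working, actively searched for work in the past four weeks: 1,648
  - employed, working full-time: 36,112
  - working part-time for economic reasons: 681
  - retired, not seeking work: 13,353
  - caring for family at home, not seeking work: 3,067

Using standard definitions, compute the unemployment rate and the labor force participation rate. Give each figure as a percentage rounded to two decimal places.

Unemployment rate ≈ 4.38%; labor force participation rate ≈ 72.85%.

Employed = 6,538 + 36,112 + 681 = 43,331 (anyone who worked, including part-time for economic reasons, counts as employed).
Unemployed = 335 + 1,648 = 1,983 (jobless and actively searching, or on temporary layoff).
Labor force = 43,331 + 1,983 = 45,314.
Not in labor force = 471 + 13,353 + 3,067 = 16,891 (those not working and not actively searching are outside the labor force — including those who want a job but have given up searching).
Civilian working-age population = 45,314 + 16,891 = 62,205.
Unemployment rate = 1,983 / 45,314 = 4.38%.
Labor force participation rate = 45,314 / 62,205 = 72.85%.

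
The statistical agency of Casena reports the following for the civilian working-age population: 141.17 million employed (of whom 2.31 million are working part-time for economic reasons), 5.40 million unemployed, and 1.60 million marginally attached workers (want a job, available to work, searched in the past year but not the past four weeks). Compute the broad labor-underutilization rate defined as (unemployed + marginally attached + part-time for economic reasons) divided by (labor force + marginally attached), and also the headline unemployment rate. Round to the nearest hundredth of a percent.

Broad underutilization rate ≈ 6.28%; headline unemployment rate ≈ 3.68%.

Labor force = 141.17 + 5.40 = 146.57 million.
Numerator = 5.40 + 1.60 + 2.31 = 9.31 million.
Denominator = 146.57 + 1.60 = 148.17 million.
Broad rate = 9.31 / 148.17 = 6.28%.
Headline unemployment rate = 5.40 / 146.57 = 3.68%.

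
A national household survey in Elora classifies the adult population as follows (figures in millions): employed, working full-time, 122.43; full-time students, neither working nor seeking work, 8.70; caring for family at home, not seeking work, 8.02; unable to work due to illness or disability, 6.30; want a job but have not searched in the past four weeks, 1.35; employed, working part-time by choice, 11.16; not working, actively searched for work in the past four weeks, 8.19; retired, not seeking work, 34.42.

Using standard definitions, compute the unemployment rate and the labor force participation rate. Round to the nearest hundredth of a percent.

Unemployment rate ≈ 5.78%; labor force participation rate ≈ 70.69%.

Employed = 122.43 + 11.16 = 133.59 million.
Unemployed = 8.19 million.
Labor force = 133.59 + 8.19 = 141.78 million.
Not in labor force = 8.70 + 8.02 + 6.30 + 1.35 + 34.42 = 58.79 million (those not working and not actively searching are outside the labor force — including those who want a job but have given up searching).
Civilian working-age population = 141.78 + 58.79 = 200.57 million.
Unemployment rate = 8.19 / 141.78 = 5.78%.
Labor force participation rate = 141.78 / 200.57 = 70.69%.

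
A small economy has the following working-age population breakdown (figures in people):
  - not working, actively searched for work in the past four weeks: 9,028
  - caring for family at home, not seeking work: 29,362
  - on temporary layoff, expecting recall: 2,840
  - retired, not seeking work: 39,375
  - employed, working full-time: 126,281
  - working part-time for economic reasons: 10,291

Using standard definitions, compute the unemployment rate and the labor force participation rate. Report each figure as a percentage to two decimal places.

Unemployment rate ≈ 8.00%; labor force participation rate ≈ 68.35%.

Employed = 126,281 + 10,291 = 136,572 (anyone who worked, including part-time for economic reasons, counts as employed).
Unemployed = 9,028 + 2,840 = 11,868 (jobless and actively searching, or on temporary layoff).
Labor force = 136,572 + 11,868 = 148,440.
Not in labor force = 29,362 + 39,375 = 68,737 (those not working and not actively searching are outside the labor force).
Civilian working-age population = 148,440 + 68,737 = 217,177.
Unemployment rate = 11,868 / 148,440 = 8.00%.
Labor force participation rate = 148,440 / 217,177 = 68.35%.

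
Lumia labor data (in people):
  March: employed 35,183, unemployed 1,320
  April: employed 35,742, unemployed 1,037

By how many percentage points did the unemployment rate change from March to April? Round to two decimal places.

March: labor force = 35,183 + 1,320 = 36,503; u = 1,320/36,503 = 3.62%.
April: labor force = 35,742 + 1,037 = 36,779; u = 1,037/36,779 = 2.82%.
Change = 2.82% − 3.62% = −0.80 pp.

The unemployment rate changed by −0.80 percentage points.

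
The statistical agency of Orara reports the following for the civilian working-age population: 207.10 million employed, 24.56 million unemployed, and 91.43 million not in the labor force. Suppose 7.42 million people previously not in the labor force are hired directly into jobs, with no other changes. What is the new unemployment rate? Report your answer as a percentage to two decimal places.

Initially, labor force = 207.10 + 24.56 = 231.66 million, so u = 24.56/231.66 = 10.60%.
After the change, employed and labor force both rise by 7.42; unemployed unchanged → E = 214.52, U = 24.56, labor force = 239.08 million.
New unemployment rate = 24.56 / 239.08 = 10.27%.

New unemployment rate ≈ 10.27%.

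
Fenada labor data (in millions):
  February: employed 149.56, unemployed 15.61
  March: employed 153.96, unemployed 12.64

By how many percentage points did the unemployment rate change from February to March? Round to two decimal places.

February: labor force = 149.56 + 15.61 = 165.17; u = 15.61/165.17 = 9.45%.
March: labor force = 153.96 + 12.64 = 166.60; u = 12.64/166.60 = 7.59%.
Change = 7.59% − 9.45% = −1.86 pp.

The unemployment rate changed by −1.86 percentage points.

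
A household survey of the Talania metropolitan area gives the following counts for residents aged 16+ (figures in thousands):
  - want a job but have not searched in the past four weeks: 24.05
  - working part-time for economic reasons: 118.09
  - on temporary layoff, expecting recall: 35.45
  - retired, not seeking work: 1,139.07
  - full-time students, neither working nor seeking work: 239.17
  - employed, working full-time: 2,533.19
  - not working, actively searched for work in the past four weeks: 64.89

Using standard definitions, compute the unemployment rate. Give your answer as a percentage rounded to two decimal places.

Unemployment rate ≈ 3.65%.

Employed = 118.09 + 2,533.19 = 2,651.28 thousand (anyone who worked, including part-time for economic reasons, counts as employed).
Unemployed = 35.45 + 64.89 = 100.34 thousand (jobless and actively searching, or on temporary layoff).
Labor force = 2,651.28 + 100.34 = 2,751.62 thousand.
Unemployment rate = 100.34 / 2,751.62 = 3.65%.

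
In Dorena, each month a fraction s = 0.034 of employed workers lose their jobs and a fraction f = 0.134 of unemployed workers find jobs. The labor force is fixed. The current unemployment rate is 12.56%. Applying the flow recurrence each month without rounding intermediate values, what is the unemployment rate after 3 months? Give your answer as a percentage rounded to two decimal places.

Unemployment rate after three months ≈ 15.82%.

With a fixed labor force, u_{t+1} = u_t + s·(1−u_t) − f·u_t = u_t·(1−s−f) + s.
Here 1−s−f = 0.832 and s = 0.034.
u_1 = 0.125600 × 0.832 + 0.034 = 0.138499.
u_2 = 0.138499 × 0.832 + 0.034 = 0.149231.
u_3 = 0.149231 × 0.832 + 0.034 = 0.158160.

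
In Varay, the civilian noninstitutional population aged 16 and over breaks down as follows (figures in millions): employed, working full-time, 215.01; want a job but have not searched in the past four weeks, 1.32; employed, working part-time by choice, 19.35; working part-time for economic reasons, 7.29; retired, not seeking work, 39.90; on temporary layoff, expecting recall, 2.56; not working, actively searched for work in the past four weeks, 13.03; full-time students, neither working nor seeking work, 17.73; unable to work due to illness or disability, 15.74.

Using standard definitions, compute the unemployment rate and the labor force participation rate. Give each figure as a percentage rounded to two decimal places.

Employed = 215.01 + 19.35 + 7.29 = 241.65 million (anyone who worked, including part-time for economic reasons, counts as employed).
Unemployed = 2.56 + 13.03 = 15.59 million (jobless and actively searching, or on temporary layoff).
Labor force = 241.65 + 15.59 = 257.24 million.
Not in labor force = 1.32 + 39.90 + 17.73 + 15.74 = 74.69 million (those not working and not actively searching are outside the labor force — including those who want a job but have given up searching).
Civilian working-age population = 257.24 + 74.69 = 331.93 million.
Unemployment rate = 15.59 / 257.24 = 6.06%.
Labor force participation rate = 257.24 / 331.93 = 77.50%.

Unemployment rate ≈ 6.06%; labor force participation rate ≈ 77.50%.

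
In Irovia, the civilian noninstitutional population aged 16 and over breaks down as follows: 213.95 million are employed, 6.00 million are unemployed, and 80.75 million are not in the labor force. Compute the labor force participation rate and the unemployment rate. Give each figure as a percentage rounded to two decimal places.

Labor force = employed + unemployed = 213.95 + 6.00 = 219.95 million.
Working-age population = 219.95 + 80.75 = 300.70 million.
Unemployment rate = 6.00 / 219.95 = 2.73%.
Labor force participation rate = 219.95 / 300.70 = 73.15%.

Labor force participation rate ≈ 73.15%; unemployment rate ≈ 2.73%.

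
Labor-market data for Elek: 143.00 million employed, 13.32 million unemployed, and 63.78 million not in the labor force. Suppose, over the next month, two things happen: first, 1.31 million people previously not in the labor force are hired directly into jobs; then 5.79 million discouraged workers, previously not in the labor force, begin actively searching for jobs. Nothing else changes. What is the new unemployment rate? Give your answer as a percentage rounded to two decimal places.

New unemployment rate ≈ 11.69%.

Initially, labor force = 143.00 + 13.32 = 156.32 million, so u = 13.32/156.32 = 8.52%.
After the first change, employed and labor force both rise by 1.31; unemployed unchanged → E = 144.31, U = 13.32, labor force = 157.63 million.
After the second change, unemployed and labor force both rise by 5.79 → E = 144.31, U = 19.11, labor force = 163.42 million.
New unemployment rate = 19.11 / 163.42 = 11.69%.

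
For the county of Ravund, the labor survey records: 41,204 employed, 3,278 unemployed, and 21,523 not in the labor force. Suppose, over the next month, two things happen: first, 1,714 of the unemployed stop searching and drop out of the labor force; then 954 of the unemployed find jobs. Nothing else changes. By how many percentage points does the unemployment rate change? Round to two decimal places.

Initially, labor force = 41,204 + 3,278 = 44,482, so u = 3,278/44,482 = 7.37%.
After the first change, unemployed and labor force both fall by 1,714 → E = 41,204, U = 1,564, labor force = 42,768.
After the second change, unemployed falls and employed rises by 954; labor force unchanged → E = 42,158, U = 610, labor force = 42,768.
New unemployment rate = 610 / 42,768 = 1.43%.
Change = 1.43% − 7.37% = −5.94 percentage points.

The unemployment rate changes by −5.94 percentage points.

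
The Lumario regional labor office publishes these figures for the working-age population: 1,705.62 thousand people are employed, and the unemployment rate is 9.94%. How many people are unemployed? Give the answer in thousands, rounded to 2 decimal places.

About 188.25 thousand are unemployed.

Let U be the number unemployed. The labor force is E + U, and U/(E+U) = 0.0994.
So U = 0.0994 × 1,705.62 / (1 − 0.0994) = 169.5386 / 0.9006 ≈ 188.25 thousand.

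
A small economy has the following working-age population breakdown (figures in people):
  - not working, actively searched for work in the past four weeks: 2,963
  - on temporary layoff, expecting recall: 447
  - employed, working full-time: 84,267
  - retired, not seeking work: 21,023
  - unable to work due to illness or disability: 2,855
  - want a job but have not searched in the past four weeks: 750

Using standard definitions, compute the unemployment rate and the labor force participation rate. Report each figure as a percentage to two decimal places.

Unemployment rate ≈ 3.89%; labor force participation rate ≈ 78.07%.

Employed = 84,267.
Unemployed = 2,963 + 447 = 3,410 (jobless and actively searching, or on temporary layoff).
Labor force = 84,267 + 3,410 = 87,677.
Not in labor force = 21,023 + 2,855 + 750 = 24,628 (those not working and not actively searching are outside the labor force — including those who want a job but have given up searching).
Civilian working-age population = 87,677 + 24,628 = 112,305.
Unemployment rate = 3,410 / 87,677 = 3.89%.
Labor force participation rate = 87,677 / 112,305 = 78.07%.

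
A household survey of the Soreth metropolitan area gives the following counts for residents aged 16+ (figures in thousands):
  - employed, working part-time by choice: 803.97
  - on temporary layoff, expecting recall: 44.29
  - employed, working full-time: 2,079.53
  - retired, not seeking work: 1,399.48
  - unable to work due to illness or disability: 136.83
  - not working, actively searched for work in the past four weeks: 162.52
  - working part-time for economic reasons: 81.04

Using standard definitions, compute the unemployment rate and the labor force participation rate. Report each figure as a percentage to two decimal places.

Employed = 803.97 + 2,079.53 + 81.04 = 2,964.54 thousand (anyone who worked, including part-time for economic reasons, counts as employed).
Unemployed = 44.29 + 162.52 = 206.81 thousand (jobless and actively searching, or on temporary layoff).
Labor force = 2,964.54 + 206.81 = 3,171.35 thousand.
Not in labor force = 1,399.48 + 136.83 = 1,536.31 thousand (those not working and not actively searching are outside the labor force).
Civilian working-age population = 3,171.35 + 1,536.31 = 4,707.66 thousand.
Unemployment rate = 206.81 / 3,171.35 = 6.52%.
Labor force participation rate = 3,171.35 / 4,707.66 = 67.37%.

Unemployment rate ≈ 6.52%; labor force participation rate ≈ 67.37%.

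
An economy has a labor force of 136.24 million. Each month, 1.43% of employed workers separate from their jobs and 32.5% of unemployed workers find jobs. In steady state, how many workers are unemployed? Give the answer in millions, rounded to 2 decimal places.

About 5.74 million are unemployed in steady state.

Steady-state unemployment rate u* = s/(s+f) = 1.43/(1.43+32.5) = 0.042146.
Unemployed = u* × labor force = 0.042146 × 136.24 ≈ 5.74 million.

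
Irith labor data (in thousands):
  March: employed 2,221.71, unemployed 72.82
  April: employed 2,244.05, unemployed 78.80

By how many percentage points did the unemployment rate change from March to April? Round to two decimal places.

March: labor force = 2,221.71 + 72.82 = 2,294.53; u = 72.82/2,294.53 = 3.17%.
April: labor force = 2,244.05 + 78.80 = 2,322.85; u = 78.80/2,322.85 = 3.39%.
Change = 3.39% − 3.17% = +0.22 pp.

The unemployment rate changed by +0.22 percentage points.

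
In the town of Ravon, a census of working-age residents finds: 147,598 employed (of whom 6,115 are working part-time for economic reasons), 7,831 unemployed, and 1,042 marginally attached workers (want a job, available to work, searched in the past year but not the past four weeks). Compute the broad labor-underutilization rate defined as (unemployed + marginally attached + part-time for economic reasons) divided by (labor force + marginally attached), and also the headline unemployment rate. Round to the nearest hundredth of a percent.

Labor force = 147,598 + 7,831 = 155,429.
Numerator = 7,831 + 1,042 + 6,115 = 14,988.
Denominator = 155,429 + 1,042 = 156,471.
Broad rate = 14,988 / 156,471 = 9.58%.
Headline unemployment rate = 7,831 / 155,429 = 5.04%.

Broad underutilization rate ≈ 9.58%; headline unemployment rate ≈ 5.04%.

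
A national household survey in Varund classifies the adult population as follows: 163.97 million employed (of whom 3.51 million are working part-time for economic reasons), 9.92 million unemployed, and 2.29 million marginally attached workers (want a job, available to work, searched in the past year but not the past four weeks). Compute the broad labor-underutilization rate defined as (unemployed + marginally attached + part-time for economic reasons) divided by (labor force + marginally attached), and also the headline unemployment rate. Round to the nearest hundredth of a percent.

Broad underutilization rate ≈ 8.92%; headline unemployment rate ≈ 5.70%.

Labor force = 163.97 + 9.92 = 173.89 million.
Numerator = 9.92 + 2.29 + 3.51 = 15.72 million.
Denominator = 173.89 + 2.29 = 176.18 million.
Broad rate = 15.72 / 176.18 = 8.92%.
Headline unemployment rate = 9.92 / 173.89 = 5.70%.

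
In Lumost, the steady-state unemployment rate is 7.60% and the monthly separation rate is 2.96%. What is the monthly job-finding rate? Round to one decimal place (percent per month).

From u* = s/(s+f): f = s·(1−u)/u.
f = 2.96 × (1 − 0.0760) / 0.0760 = 2.7350 / 0.0760 ≈ 36.0% per month.

Job-finding rate ≈ 36.0% per month.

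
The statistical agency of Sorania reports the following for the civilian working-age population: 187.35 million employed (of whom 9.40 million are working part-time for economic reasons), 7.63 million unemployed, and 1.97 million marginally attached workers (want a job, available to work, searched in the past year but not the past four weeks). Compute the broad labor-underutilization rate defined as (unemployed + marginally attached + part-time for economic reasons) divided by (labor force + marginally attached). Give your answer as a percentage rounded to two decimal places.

Labor force = 187.35 + 7.63 = 194.98 million.
Numerator = 7.63 + 1.97 + 9.40 = 19.00 million.
Denominator = 194.98 + 1.97 = 196.95 million.
Broad rate = 19.00 / 196.95 = 9.65%.

Broad underutilization rate ≈ 9.65%.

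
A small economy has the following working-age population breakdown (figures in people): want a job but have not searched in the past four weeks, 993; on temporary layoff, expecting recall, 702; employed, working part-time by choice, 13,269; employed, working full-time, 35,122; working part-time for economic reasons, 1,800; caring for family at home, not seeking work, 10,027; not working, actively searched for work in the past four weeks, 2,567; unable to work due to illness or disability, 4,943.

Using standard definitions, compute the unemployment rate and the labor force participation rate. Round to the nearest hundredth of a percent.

Employed = 13,269 + 35,122 + 1,800 = 50,191 (anyone who worked, including part-time for economic reasons, counts as employed).
Unemployed = 702 + 2,567 = 3,269 (jobless and actively searching, or on temporary layoff).
Labor force = 50,191 + 3,269 = 53,460.
Not in labor force = 993 + 10,027 + 4,943 = 15,963 (those not working and not actively searching are outside the labor force — including those who want a job but have given up searching).
Civilian working-age population = 53,460 + 15,963 = 69,423.
Unemployment rate = 3,269 / 53,460 = 6.11%.
Labor force participation rate = 53,460 / 69,423 = 77.01%.

Unemployment rate ≈ 6.11%; labor force participation rate ≈ 77.01%.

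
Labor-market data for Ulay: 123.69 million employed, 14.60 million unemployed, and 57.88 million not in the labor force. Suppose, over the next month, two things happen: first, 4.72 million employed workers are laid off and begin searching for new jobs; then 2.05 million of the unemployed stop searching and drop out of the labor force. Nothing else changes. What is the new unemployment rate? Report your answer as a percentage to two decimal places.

New unemployment rate ≈ 12.68%.

Initially, labor force = 123.69 + 14.60 = 138.29 million, so u = 14.60/138.29 = 10.56%.
After the first change, employed falls and unemployed rises by 4.72; labor force unchanged → E = 118.97, U = 19.32, labor force = 138.29 million.
After the second change, unemployed and labor force both fall by 2.05 → E = 118.97, U = 17.27, labor force = 136.24 million.
New unemployment rate = 17.27 / 136.24 = 12.68%.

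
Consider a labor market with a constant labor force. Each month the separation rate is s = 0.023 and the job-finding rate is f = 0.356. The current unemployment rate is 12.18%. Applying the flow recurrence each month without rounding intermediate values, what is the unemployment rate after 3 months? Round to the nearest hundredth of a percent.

Unemployment rate after three months ≈ 7.53%.

With a fixed labor force, u_{t+1} = u_t + s·(1−u_t) − f·u_t = u_t·(1−s−f) + s.
Here 1−s−f = 0.621 and s = 0.023.
u_1 = 0.121800 × 0.621 + 0.023 = 0.098638.
u_2 = 0.098638 × 0.621 + 0.023 = 0.084254.
u_3 = 0.084254 × 0.621 + 0.023 = 0.075322.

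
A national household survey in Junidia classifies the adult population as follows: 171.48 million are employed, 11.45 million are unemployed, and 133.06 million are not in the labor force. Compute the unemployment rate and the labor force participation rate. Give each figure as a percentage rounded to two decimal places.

Labor force = employed + unemployed = 171.48 + 11.45 = 182.93 million.
Working-age population = 182.93 + 133.06 = 315.99 million.
Unemployment rate = 11.45 / 182.93 = 6.26%.
Labor force participation rate = 182.93 / 315.99 = 57.89%.

Unemployment rate ≈ 6.26%; labor force participation rate ≈ 57.89%.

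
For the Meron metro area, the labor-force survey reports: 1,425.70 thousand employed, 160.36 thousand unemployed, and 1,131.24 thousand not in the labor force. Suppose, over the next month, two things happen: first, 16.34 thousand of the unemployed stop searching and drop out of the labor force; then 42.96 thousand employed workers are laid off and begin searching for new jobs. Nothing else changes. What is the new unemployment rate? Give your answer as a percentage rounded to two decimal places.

New unemployment rate ≈ 11.91%.

Initially, labor force = 1,425.70 + 160.36 = 1,586.06 thousand, so u = 160.36/1,586.06 = 10.11%.
After the first change, unemployed and labor force both fall by 16.34 → E = 1,425.70, U = 144.02, labor force = 1,569.72 thousand.
After the second change, employed falls and unemployed rises by 42.96; labor force unchanged → E = 1,382.74, U = 186.98, labor force = 1,569.72 thousand.
New unemployment rate = 186.98 / 1,569.72 = 11.91%.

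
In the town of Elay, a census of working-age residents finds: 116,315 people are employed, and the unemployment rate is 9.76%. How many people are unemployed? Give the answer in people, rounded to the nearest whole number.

About 12,580 are unemployed.

Let U be the number unemployed. The labor force is E + U, and U/(E+U) = 0.0976.
So U = 0.0976 × 116,315 / (1 − 0.0976) = 11352.34 / 0.9024 ≈ 12,580.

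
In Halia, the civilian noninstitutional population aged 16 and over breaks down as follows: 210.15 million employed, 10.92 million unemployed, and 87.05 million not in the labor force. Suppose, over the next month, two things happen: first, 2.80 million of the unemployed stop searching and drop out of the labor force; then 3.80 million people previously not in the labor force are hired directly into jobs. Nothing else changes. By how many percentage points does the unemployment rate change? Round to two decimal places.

The unemployment rate changes by −1.28 percentage points.

Initially, labor force = 210.15 + 10.92 = 221.07 million, so u = 10.92/221.07 = 4.94%.
After the first change, unemployed and labor force both fall by 2.80 → E = 210.15, U = 8.12, labor force = 218.27 million.
After the second change, employed and labor force both rise by 3.80; unemployed unchanged → E = 213.95, U = 8.12, labor force = 222.07 million.
New unemployment rate = 8.12 / 222.07 = 3.66%.
Change = 3.66% − 4.94% = −1.28 percentage points.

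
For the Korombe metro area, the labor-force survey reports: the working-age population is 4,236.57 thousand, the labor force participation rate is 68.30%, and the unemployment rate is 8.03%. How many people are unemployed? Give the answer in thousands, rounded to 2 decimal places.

Labor force = 0.6830 × 4,236.57 = 2,893.58 thousand.
Unemployed = 0.0803 × 2,893.58 ≈ 232.35 thousand.

About 232.35 thousand are unemployed.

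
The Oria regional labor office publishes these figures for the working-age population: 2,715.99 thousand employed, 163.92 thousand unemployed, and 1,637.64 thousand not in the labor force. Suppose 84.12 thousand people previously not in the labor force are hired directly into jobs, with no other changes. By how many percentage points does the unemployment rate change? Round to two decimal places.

The unemployment rate changes by −0.16 percentage points.

Initially, labor force = 2,715.99 + 163.92 = 2,879.91 thousand, so u = 163.92/2,879.91 = 5.69%.
After the change, employed and labor force both rise by 84.12; unemployed unchanged → E = 2,800.11, U = 163.92, labor force = 2,964.03 thousand.
New unemployment rate = 163.92 / 2,964.03 = 5.53%.
Change = 5.53% − 5.69% = −0.16 percentage points.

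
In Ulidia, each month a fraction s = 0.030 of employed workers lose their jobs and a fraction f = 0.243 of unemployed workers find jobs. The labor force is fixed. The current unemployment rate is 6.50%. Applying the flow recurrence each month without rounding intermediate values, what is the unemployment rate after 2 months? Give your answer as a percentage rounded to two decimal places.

With a fixed labor force, u_{t+1} = u_t + s·(1−u_t) − f·u_t = u_t·(1−s−f) + s.
Here 1−s−f = 0.727 and s = 0.030.
u_1 = 0.065000 × 0.727 + 0.030 = 0.077255.
u_2 = 0.077255 × 0.727 + 0.030 = 0.086164.

Unemployment rate after two months ≈ 8.62%.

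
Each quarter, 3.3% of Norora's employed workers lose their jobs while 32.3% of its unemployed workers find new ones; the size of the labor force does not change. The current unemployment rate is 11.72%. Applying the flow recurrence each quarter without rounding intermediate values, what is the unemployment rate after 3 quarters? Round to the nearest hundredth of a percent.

With a fixed labor force, u_{t+1} = u_t + s·(1−u_t) − f·u_t = u_t·(1−s−f) + s.
Here 1−s−f = 0.644 and s = 0.033.
u_1 = 0.117200 × 0.644 + 0.033 = 0.108477.
u_2 = 0.108477 × 0.644 + 0.033 = 0.102859.
u_3 = 0.102859 × 0.644 + 0.033 = 0.099241.

Unemployment rate after three quarters ≈ 9.92%.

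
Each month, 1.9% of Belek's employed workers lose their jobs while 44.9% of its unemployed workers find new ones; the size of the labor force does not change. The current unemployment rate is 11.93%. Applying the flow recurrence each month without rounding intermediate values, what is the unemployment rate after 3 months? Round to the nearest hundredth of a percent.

Unemployment rate after three months ≈ 5.24%.

With a fixed labor force, u_{t+1} = u_t + s·(1−u_t) − f·u_t = u_t·(1−s−f) + s.
Here 1−s−f = 0.532 and s = 0.019.
u_1 = 0.119300 × 0.532 + 0.019 = 0.082468.
u_2 = 0.082468 × 0.532 + 0.019 = 0.062873.
u_3 = 0.062873 × 0.532 + 0.019 = 0.052448.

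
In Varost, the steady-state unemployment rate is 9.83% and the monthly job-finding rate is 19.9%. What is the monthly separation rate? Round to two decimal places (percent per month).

Separation rate ≈ 2.17% per month.

From u* = s/(s+f): s = u·f/(1−u).
s = 0.0983 × 19.9 / (1 − 0.0983) = 1.9562 / 0.9017 ≈ 2.17% per month.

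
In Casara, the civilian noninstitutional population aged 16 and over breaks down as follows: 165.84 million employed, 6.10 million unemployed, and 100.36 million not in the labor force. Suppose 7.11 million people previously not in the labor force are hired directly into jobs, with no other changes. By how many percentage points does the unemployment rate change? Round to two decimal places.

Initially, labor force = 165.84 + 6.10 = 171.94 million, so u = 6.10/171.94 = 3.55%.
After the change, employed and labor force both rise by 7.11; unemployed unchanged → E = 172.95, U = 6.10, labor force = 179.05 million.
New unemployment rate = 6.10 / 179.05 = 3.41%.
Change = 3.41% − 3.55% = −0.14 percentage points.

The unemployment rate changes by −0.14 percentage points.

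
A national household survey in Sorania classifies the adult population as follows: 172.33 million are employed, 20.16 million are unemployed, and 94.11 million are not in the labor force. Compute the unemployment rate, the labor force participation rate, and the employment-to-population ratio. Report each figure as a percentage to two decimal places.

Labor force = employed + unemployed = 172.33 + 20.16 = 192.49 million.
Working-age population = 192.49 + 94.11 = 286.60 million.
Unemployment rate = 20.16 / 192.49 = 10.47%.
Labor force participation rate = 192.49 / 286.60 = 67.16%.
Employment-population ratio = 172.33 / 286.60 = 60.13%.

Unemployment rate ≈ 10.47%; labor force participation rate ≈ 67.16%; employment-population ratio ≈ 60.13%.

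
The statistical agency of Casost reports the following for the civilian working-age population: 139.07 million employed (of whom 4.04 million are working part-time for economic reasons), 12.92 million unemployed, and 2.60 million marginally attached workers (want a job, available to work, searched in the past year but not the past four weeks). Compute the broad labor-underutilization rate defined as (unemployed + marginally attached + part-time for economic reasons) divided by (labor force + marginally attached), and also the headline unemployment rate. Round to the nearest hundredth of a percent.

Labor force = 139.07 + 12.92 = 151.99 million.
Numerator = 12.92 + 2.60 + 4.04 = 19.56 million.
Denominator = 151.99 + 2.60 = 154.59 million.
Broad rate = 19.56 / 154.59 = 12.65%.
Headline unemployment rate = 12.92 / 151.99 = 8.50%.

Broad underutilization rate ≈ 12.65%; headline unemployment rate ≈ 8.50%.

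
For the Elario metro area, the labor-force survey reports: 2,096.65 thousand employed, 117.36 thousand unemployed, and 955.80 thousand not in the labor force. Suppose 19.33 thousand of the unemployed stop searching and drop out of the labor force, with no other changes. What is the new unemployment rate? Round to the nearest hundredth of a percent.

Initially, labor force = 2,096.65 + 117.36 = 2,214.01 thousand, so u = 117.36/2,214.01 = 5.30%.
After the change, unemployed and labor force both fall by 19.33 → E = 2,096.65, U = 98.03, labor force = 2,194.68 thousand.
New unemployment rate = 98.03 / 2,194.68 = 4.47%.

New unemployment rate ≈ 4.47%.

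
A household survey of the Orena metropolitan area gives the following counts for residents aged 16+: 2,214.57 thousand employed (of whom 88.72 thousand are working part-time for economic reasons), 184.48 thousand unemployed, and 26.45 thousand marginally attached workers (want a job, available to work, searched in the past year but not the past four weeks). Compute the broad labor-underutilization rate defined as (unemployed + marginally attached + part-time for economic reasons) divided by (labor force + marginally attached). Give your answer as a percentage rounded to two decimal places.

Broad underutilization rate ≈ 12.35%.

Labor force = 2,214.57 + 184.48 = 2,399.05 thousand.
Numerator = 184.48 + 26.45 + 88.72 = 299.65 thousand.
Denominator = 2,399.05 + 26.45 = 2,425.50 thousand.
Broad rate = 299.65 / 2,425.50 = 12.35%.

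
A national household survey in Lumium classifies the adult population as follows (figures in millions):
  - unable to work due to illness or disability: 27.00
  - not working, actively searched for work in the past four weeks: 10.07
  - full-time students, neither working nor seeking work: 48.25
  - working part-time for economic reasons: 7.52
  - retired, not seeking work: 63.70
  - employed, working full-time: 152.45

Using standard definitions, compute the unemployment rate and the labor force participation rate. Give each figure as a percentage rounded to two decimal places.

Unemployment rate ≈ 5.92%; labor force participation rate ≈ 55.03%.

Employed = 7.52 + 152.45 = 159.97 million (anyone who worked, including part-time for economic reasons, counts as employed).
Unemployed = 10.07 million.
Labor force = 159.97 + 10.07 = 170.04 million.
Not in labor force = 27.00 + 48.25 + 63.70 = 138.95 million (those not working and not actively searching are outside the labor force).
Civilian working-age population = 170.04 + 138.95 = 308.99 million.
Unemployment rate = 10.07 / 170.04 = 5.92%.
Labor force participation rate = 170.04 / 308.99 = 55.03%.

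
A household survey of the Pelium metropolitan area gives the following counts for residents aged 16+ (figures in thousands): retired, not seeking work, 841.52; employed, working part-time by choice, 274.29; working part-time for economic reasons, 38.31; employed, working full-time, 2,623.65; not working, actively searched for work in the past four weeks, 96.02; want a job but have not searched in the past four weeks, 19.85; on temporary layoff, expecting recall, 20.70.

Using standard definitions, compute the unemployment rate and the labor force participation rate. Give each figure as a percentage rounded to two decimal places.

Unemployment rate ≈ 3.82%; labor force participation rate ≈ 77.99%.

Employed = 274.29 + 38.31 + 2,623.65 = 2,936.25 thousand (anyone who worked, including part-time for economic reasons, counts as employed).
Unemployed = 96.02 + 20.70 = 116.72 thousand (jobless and actively searching, or on temporary layoff).
Labor force = 2,936.25 + 116.72 = 3,052.97 thousand.
Not in labor force = 841.52 + 19.85 = 861.37 thousand (those not working and not actively searching are outside the labor force — including those who want a job but have given up searching).
Civilian working-age population = 3,052.97 + 861.37 = 3,914.34 thousand.
Unemployment rate = 116.72 / 3,052.97 = 3.82%.
Labor force participation rate = 3,052.97 / 3,914.34 = 77.99%.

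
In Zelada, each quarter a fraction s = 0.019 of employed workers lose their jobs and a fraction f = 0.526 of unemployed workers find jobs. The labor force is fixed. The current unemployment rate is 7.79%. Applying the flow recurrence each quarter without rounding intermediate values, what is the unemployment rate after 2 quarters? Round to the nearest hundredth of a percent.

Unemployment rate after two quarters ≈ 4.38%.

With a fixed labor force, u_{t+1} = u_t + s·(1−u_t) − f·u_t = u_t·(1−s−f) + s.
Here 1−s−f = 0.455 and s = 0.019.
u_1 = 0.077900 × 0.455 + 0.019 = 0.054444.
u_2 = 0.054444 × 0.455 + 0.019 = 0.043772.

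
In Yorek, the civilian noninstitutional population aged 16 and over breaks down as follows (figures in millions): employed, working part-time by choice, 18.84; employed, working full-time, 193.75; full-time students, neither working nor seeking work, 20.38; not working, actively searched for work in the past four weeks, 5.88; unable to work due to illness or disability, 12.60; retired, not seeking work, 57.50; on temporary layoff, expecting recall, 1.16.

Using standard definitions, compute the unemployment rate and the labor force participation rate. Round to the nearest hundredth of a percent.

Employed = 18.84 + 193.75 = 212.59 million.
Unemployed = 5.88 + 1.16 = 7.04 million (jobless and actively searching, or on temporary layoff).
Labor force = 212.59 + 7.04 = 219.63 million.
Not in labor force = 20.38 + 12.60 + 57.50 = 90.48 million (those not working and not actively searching are outside the labor force).
Civilian working-age population = 219.63 + 90.48 = 310.11 million.
Unemployment rate = 7.04 / 219.63 = 3.21%.
Labor force participation rate = 219.63 / 310.11 = 70.82%.

Unemployment rate ≈ 3.21%; labor force participation rate ≈ 70.82%.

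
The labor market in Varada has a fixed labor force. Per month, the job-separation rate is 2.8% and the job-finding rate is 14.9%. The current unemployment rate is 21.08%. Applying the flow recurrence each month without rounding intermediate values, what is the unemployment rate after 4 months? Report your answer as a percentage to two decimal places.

With a fixed labor force, u_{t+1} = u_t + s·(1−u_t) − f·u_t = u_t·(1−s−f) + s.
Here 1−s−f = 0.823 and s = 0.028.
u_1 = 0.210800 × 0.823 + 0.028 = 0.201488.
u_2 = 0.201488 × 0.823 + 0.028 = 0.193825.
u_3 = 0.193825 × 0.823 + 0.028 = 0.187518.
u_4 = 0.187518 × 0.823 + 0.028 = 0.182327.

Unemployment rate after four months ≈ 18.23%.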